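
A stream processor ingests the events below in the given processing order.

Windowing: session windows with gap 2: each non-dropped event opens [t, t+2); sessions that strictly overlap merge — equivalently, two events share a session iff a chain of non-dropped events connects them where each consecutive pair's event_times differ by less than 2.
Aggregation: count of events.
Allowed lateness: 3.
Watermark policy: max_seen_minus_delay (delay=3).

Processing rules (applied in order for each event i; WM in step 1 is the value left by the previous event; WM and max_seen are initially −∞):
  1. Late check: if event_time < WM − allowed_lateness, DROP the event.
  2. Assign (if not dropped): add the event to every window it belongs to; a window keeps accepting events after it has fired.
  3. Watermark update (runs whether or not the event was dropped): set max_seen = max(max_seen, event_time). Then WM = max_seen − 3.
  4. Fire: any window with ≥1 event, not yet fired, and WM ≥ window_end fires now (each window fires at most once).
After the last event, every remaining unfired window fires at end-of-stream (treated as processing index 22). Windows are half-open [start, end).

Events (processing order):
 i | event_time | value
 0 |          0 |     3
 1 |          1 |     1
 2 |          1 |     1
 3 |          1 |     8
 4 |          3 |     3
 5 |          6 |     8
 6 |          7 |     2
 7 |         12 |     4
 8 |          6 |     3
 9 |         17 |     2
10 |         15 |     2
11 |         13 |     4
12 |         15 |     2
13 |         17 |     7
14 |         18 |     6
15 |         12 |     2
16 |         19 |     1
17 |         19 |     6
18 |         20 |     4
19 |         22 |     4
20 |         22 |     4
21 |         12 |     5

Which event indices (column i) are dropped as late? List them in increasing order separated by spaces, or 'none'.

i=0 t=0 v=3: → [0,2); WM=-3
i=1 t=1 v=1: → [0,3); WM=-2
i=2 t=1 v=1: → [0,3); WM=-2
i=3 t=1 v=8: → [0,3); WM=-2
i=4 t=3 v=3: → [3,5); WM=0
i=5 t=6 v=8: → [6,8); WM=3
i=6 t=7 v=2: → [6,9); WM=4
i=7 t=12 v=4: → [12,14); WM=9
i=8 t=6 v=3: → [6,9); WM=9
i=9 t=17 v=2: → [17,19); WM=14
i=10 t=15 v=2: → [15,17); WM=14
i=11 t=13 v=4: → [12,15); WM=14
i=12 t=15 v=2: → [15,17); WM=14
i=13 t=17 v=7: → [17,19); WM=14
i=14 t=18 v=6: → [17,20); WM=15
i=15 t=12 v=2: → [12,15); WM=15
i=16 t=19 v=1: → [17,21); WM=16
i=17 t=19 v=6: → [17,21); WM=16
i=18 t=20 v=4: → [17,22); WM=17
i=19 t=22 v=4: → [22,24); WM=19
i=20 t=22 v=4: → [22,24); WM=19
i=21 t=12 v=5: DROP (t<19-3); WM=19

21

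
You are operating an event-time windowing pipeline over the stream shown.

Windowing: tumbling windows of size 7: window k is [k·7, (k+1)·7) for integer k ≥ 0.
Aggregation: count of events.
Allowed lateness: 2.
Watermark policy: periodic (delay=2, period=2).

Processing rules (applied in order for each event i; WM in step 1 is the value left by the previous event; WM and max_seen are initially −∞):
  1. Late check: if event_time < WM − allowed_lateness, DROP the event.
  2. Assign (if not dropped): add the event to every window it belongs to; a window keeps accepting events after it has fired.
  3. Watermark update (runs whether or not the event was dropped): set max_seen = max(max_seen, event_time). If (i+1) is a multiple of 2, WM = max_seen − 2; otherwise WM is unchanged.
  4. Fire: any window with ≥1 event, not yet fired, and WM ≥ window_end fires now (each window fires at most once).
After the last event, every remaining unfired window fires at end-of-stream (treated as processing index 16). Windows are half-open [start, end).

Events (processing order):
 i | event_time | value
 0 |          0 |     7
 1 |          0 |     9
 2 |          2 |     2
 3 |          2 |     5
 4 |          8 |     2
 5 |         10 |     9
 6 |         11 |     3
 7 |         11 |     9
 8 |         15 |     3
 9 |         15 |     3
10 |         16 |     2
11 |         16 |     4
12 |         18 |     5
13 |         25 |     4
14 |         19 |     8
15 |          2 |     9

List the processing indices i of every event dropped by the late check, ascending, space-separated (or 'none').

i=0 t=0 v=7: → [0,7); WM=−∞
i=1 t=0 v=9: → [0,7); WM=-2
i=2 t=2 v=2: → [0,7); WM=-2
i=3 t=2 v=5: → [0,7); WM=0
i=4 t=8 v=2: → [7,14); WM=0
i=5 t=10 v=9: → [7,14); WM=8; [0,7) fires=4
i=6 t=11 v=3: → [7,14); WM=8
i=7 t=11 v=9: → [7,14); WM=9
i=8 t=15 v=3: → [14,21); WM=9
i=9 t=15 v=3: → [14,21); WM=13
i=10 t=16 v=2: → [14,21); WM=13
i=11 t=16 v=4: → [14,21); WM=14; [7,14) fires=4
i=12 t=18 v=5: → [14,21); WM=14
i=13 t=25 v=4: → [21,28); WM=23; [14,21) fires=5
i=14 t=19 v=8: DROP (t<23-2); WM=23
i=15 t=2 v=9: DROP (t<23-2); WM=23

14 15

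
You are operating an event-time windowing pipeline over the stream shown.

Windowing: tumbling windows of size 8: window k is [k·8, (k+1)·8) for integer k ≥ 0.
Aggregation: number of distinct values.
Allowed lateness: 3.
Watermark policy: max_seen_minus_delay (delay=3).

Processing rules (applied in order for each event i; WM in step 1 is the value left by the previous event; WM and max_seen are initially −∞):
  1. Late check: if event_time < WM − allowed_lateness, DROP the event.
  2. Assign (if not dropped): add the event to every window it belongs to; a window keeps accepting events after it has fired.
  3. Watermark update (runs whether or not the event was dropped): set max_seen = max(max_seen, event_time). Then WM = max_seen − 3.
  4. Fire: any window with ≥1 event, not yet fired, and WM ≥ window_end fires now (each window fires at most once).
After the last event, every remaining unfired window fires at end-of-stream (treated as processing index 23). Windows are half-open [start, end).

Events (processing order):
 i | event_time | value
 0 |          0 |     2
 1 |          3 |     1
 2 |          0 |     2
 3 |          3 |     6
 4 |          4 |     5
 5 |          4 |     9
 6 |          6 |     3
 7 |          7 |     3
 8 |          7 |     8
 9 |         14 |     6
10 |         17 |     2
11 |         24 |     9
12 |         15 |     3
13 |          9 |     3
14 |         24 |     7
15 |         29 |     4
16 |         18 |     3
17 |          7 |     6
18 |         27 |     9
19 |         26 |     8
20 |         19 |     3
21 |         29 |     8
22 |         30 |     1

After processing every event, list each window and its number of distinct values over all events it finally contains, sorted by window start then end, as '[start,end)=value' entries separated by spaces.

i=0 t=0 v=2: → [0,8); WM=-3
i=1 t=3 v=1: → [0,8); WM=0
i=2 t=0 v=2: → [0,8); WM=0
i=3 t=3 v=6: → [0,8); WM=0
i=4 t=4 v=5: → [0,8); WM=1
i=5 t=4 v=9: → [0,8); WM=1
i=6 t=6 v=3: → [0,8); WM=3
i=7 t=7 v=3: → [0,8); WM=4
i=8 t=7 v=8: → [0,8); WM=4
i=9 t=14 v=6: → [8,16); WM=11; [0,8) fires=7
i=10 t=17 v=2: → [16,24); WM=14
i=11 t=24 v=9: → [24,32); WM=21; [8,16) fires=1
i=12 t=15 v=3: DROP (t<21-3); WM=21
i=13 t=9 v=3: DROP (t<21-3); WM=21
i=14 t=24 v=7: → [24,32); WM=21
i=15 t=29 v=4: → [24,32); WM=26; [16,24) fires=1
i=16 t=18 v=3: DROP (t<26-3); WM=26
i=17 t=7 v=6: DROP (t<26-3); WM=26
i=18 t=27 v=9: → [24,32); WM=26
i=19 t=26 v=8: → [24,32); WM=26
i=20 t=19 v=3: DROP (t<26-3); WM=26
i=21 t=29 v=8: → [24,32); WM=26
i=22 t=30 v=1: → [24,32); WM=27

[0,8)=7 [8,16)=1 [16,24)=1 [24,32)=5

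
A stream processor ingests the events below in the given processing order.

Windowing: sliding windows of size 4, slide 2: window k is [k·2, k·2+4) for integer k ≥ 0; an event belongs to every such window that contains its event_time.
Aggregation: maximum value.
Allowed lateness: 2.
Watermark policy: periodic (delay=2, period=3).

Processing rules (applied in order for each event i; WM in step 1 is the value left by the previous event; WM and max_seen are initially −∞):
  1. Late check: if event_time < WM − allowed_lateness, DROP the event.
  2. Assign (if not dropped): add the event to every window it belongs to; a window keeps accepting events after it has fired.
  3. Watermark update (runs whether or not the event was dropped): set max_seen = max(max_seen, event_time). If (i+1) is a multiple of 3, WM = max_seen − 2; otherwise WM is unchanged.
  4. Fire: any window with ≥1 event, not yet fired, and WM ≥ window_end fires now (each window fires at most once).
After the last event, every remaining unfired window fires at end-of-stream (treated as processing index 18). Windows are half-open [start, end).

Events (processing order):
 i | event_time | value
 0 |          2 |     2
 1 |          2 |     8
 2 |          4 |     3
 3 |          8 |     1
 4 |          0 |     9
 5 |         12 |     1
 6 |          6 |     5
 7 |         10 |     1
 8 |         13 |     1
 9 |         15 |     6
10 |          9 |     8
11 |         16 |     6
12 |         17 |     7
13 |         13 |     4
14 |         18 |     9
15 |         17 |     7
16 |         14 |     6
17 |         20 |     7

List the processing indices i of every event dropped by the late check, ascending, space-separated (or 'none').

6

i=0 t=2 v=2: → [2,6),[0,4); WM=−∞
i=1 t=2 v=8: → [2,6),[0,4); WM=−∞
i=2 t=4 v=3: → [4,8),[2,6); WM=2
i=3 t=8 v=1: → [8,12),[6,10); WM=2
i=4 t=0 v=9: → [0,4); WM=2
i=5 t=12 v=1: → [12,16),[10,14); WM=10; [0,4) fires=9 [2,6) fires=8 [4,8) fires=3 [6,10) fires=1
i=6 t=6 v=5: DROP (t<10-2); WM=10
i=7 t=10 v=1: → [10,14),[8,12); WM=10
i=8 t=13 v=1: → [12,16),[10,14); WM=11
i=9 t=15 v=6: → [14,18),[12,16); WM=11
i=10 t=9 v=8: → [8,12),[6,10); WM=11
i=11 t=16 v=6: → [16,20),[14,18); WM=14; [8,12) fires=8 [10,14) fires=1
i=12 t=17 v=7: → [16,20),[14,18); WM=14
i=13 t=13 v=4: → [12,16),[10,14); WM=14
i=14 t=18 v=9: → [18,22),[16,20); WM=16; [12,16) fires=6
i=15 t=17 v=7: → [16,20),[14,18); WM=16
i=16 t=14 v=6: → [14,18),[12,16); WM=16
i=17 t=20 v=7: → [20,24),[18,22); WM=18; [14,18) fires=7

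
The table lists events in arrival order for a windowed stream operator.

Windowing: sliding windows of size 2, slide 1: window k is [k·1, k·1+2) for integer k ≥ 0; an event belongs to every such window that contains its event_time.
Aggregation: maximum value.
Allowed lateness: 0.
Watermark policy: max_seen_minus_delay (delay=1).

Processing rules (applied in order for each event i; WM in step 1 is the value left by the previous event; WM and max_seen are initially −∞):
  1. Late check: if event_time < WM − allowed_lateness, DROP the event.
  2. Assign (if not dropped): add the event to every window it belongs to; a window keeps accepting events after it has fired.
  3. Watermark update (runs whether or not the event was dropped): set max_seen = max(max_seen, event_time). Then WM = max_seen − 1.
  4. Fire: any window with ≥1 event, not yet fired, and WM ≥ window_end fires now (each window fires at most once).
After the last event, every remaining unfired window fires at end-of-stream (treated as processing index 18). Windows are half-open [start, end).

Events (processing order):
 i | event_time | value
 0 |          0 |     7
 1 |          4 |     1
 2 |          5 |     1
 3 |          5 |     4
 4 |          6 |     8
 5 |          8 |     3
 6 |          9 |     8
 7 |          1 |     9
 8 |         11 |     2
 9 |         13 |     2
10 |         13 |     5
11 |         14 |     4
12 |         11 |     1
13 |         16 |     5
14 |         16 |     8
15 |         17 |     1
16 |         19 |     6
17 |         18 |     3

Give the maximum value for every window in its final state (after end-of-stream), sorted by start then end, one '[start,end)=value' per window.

[0,2)=7 [3,5)=1 [4,6)=4 [5,7)=8 [6,8)=8 [7,9)=3 [8,10)=8 [9,11)=8 [10,12)=2 [11,13)=2 [12,14)=5 [13,15)=5 [14,16)=4 [15,17)=8 [16,18)=8 [17,19)=3 [18,20)=6 [19,21)=6

i=0 t=0 v=7: → [0,2); WM=-1
i=1 t=4 v=1: → [4,6),[3,5); WM=3; [0,2) fires=7
i=2 t=5 v=1: → [5,7),[4,6); WM=4
i=3 t=5 v=4: → [5,7),[4,6); WM=4
i=4 t=6 v=8: → [6,8),[5,7); WM=5; [3,5) fires=1
i=5 t=8 v=3: → [8,10),[7,9); WM=7; [4,6) fires=4 [5,7) fires=8
i=6 t=9 v=8: → [9,11),[8,10); WM=8; [6,8) fires=8
i=7 t=1 v=9: DROP (t<8-0); WM=8
i=8 t=11 v=2: → [11,13),[10,12); WM=10; [7,9) fires=3 [8,10) fires=8
i=9 t=13 v=2: → [13,15),[12,14); WM=12; [9,11) fires=8 [10,12) fires=2
i=10 t=13 v=5: → [13,15),[12,14); WM=12
i=11 t=14 v=4: → [14,16),[13,15); WM=13; [11,13) fires=2
i=12 t=11 v=1: DROP (t<13-0); WM=13
i=13 t=16 v=5: → [16,18),[15,17); WM=15; [12,14) fires=5 [13,15) fires=5
i=14 t=16 v=8: → [16,18),[15,17); WM=15
i=15 t=17 v=1: → [17,19),[16,18); WM=16; [14,16) fires=4
i=16 t=19 v=6: → [19,21),[18,20); WM=18; [15,17) fires=8 [16,18) fires=8
i=17 t=18 v=3: → [18,20),[17,19); WM=18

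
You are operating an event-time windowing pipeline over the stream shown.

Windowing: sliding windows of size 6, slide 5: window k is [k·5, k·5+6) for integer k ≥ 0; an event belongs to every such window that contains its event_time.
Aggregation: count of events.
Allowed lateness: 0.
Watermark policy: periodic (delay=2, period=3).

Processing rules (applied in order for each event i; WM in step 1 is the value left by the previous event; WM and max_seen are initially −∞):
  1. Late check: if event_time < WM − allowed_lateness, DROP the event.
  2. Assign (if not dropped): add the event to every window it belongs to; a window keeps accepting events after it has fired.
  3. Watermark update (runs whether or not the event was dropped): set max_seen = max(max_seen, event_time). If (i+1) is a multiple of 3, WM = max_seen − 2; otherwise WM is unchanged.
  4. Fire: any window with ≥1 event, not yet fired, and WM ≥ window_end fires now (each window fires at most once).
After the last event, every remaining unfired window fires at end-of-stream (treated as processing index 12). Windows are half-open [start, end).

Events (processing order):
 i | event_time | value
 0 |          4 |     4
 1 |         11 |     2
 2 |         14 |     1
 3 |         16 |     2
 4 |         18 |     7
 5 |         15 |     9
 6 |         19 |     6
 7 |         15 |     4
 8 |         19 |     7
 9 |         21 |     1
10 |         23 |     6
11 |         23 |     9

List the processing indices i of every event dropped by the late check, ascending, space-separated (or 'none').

i=0 t=4 v=4: → [0,6); WM=−∞
i=1 t=11 v=2: → [10,16); WM=−∞
i=2 t=14 v=1: → [10,16); WM=12; [0,6) fires=1
i=3 t=16 v=2: → [15,21); WM=12
i=4 t=18 v=7: → [15,21); WM=12
i=5 t=15 v=9: → [15,21),[10,16); WM=16; [10,16) fires=3
i=6 t=19 v=6: → [15,21); WM=16
i=7 t=15 v=4: DROP (t<16-0); WM=16
i=8 t=19 v=7: → [15,21); WM=17
i=9 t=21 v=1: → [20,26); WM=17
i=10 t=23 v=6: → [20,26); WM=17
i=11 t=23 v=9: → [20,26); WM=21; [15,21) fires=5

7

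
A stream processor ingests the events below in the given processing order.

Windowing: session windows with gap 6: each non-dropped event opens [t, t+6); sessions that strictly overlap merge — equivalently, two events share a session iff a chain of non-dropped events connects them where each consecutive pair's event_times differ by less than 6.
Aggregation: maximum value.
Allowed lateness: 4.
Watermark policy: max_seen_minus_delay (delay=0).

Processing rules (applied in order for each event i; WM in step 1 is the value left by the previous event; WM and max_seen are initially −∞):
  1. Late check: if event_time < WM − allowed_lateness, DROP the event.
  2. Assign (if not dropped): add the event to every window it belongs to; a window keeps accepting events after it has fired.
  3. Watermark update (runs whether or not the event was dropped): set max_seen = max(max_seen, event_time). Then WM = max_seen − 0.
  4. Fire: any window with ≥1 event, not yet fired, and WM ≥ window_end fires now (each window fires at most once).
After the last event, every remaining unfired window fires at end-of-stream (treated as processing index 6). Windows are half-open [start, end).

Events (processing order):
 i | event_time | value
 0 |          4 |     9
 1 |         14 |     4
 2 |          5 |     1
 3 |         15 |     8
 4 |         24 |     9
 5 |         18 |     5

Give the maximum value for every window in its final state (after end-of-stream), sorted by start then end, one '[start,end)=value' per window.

i=0 t=4 v=9: → [4,10); WM=4
i=1 t=14 v=4: → [14,20); WM=14
i=2 t=5 v=1: DROP (t<14-4); WM=14
i=3 t=15 v=8: → [14,21); WM=15
i=4 t=24 v=9: → [24,30); WM=24
i=5 t=18 v=5: DROP (t<24-4); WM=24

[4,10)=9 [14,21)=8 [24,30)=9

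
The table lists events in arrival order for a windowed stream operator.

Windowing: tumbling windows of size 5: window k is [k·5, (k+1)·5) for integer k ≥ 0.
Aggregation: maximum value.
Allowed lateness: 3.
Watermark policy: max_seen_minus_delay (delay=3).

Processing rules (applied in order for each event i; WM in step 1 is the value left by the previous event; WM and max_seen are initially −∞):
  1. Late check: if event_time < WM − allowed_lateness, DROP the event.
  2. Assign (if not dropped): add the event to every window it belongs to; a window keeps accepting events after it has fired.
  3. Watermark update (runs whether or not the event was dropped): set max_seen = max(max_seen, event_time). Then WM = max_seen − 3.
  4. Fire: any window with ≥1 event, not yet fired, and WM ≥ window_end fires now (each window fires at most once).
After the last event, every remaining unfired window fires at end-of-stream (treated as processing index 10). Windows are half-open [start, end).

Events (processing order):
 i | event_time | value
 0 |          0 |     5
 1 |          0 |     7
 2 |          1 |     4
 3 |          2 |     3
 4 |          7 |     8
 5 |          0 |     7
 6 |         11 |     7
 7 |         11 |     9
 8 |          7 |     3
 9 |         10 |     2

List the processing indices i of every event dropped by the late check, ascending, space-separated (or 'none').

5

i=0 t=0 v=5: → [0,5); WM=-3
i=1 t=0 v=7: → [0,5); WM=-3
i=2 t=1 v=4: → [0,5); WM=-2
i=3 t=2 v=3: → [0,5); WM=-1
i=4 t=7 v=8: → [5,10); WM=4
i=5 t=0 v=7: DROP (t<4-3); WM=4
i=6 t=11 v=7: → [10,15); WM=8; [0,5) fires=7
i=7 t=11 v=9: → [10,15); WM=8
i=8 t=7 v=3: → [5,10); WM=8
i=9 t=10 v=2: → [10,15); WM=8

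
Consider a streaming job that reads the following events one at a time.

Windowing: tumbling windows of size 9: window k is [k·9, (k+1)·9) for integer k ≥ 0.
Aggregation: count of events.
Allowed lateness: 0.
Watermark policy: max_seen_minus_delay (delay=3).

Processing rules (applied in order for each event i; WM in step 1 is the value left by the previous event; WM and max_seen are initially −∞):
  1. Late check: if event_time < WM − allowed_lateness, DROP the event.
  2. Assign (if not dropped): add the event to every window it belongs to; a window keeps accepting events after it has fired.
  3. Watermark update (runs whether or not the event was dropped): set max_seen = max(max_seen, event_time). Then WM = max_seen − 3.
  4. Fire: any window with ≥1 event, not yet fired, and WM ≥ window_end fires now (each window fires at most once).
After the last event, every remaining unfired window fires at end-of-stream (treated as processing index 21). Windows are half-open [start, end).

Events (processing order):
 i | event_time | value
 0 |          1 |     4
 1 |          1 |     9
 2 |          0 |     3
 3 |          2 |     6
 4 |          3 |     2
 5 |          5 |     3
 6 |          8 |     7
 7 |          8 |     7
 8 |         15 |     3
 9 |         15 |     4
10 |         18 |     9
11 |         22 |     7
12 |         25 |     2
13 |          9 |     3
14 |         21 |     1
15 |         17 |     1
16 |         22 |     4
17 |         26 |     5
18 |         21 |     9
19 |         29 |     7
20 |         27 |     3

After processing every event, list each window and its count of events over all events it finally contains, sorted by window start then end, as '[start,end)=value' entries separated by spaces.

[0,9)=8 [9,18)=2 [18,27)=5 [27,36)=2

i=0 t=1 v=4: → [0,9); WM=-2
i=1 t=1 v=9: → [0,9); WM=-2
i=2 t=0 v=3: → [0,9); WM=-2
i=3 t=2 v=6: → [0,9); WM=-1
i=4 t=3 v=2: → [0,9); WM=0
i=5 t=5 v=3: → [0,9); WM=2
i=6 t=8 v=7: → [0,9); WM=5
i=7 t=8 v=7: → [0,9); WM=5
i=8 t=15 v=3: → [9,18); WM=12; [0,9) fires=8
i=9 t=15 v=4: → [9,18); WM=12
i=10 t=18 v=9: → [18,27); WM=15
i=11 t=22 v=7: → [18,27); WM=19; [9,18) fires=2
i=12 t=25 v=2: → [18,27); WM=22
i=13 t=9 v=3: DROP (t<22-0); WM=22
i=14 t=21 v=1: DROP (t<22-0); WM=22
i=15 t=17 v=1: DROP (t<22-0); WM=22
i=16 t=22 v=4: → [18,27); WM=22
i=17 t=26 v=5: → [18,27); WM=23
i=18 t=21 v=9: DROP (t<23-0); WM=23
i=19 t=29 v=7: → [27,36); WM=26
i=20 t=27 v=3: → [27,36); WM=26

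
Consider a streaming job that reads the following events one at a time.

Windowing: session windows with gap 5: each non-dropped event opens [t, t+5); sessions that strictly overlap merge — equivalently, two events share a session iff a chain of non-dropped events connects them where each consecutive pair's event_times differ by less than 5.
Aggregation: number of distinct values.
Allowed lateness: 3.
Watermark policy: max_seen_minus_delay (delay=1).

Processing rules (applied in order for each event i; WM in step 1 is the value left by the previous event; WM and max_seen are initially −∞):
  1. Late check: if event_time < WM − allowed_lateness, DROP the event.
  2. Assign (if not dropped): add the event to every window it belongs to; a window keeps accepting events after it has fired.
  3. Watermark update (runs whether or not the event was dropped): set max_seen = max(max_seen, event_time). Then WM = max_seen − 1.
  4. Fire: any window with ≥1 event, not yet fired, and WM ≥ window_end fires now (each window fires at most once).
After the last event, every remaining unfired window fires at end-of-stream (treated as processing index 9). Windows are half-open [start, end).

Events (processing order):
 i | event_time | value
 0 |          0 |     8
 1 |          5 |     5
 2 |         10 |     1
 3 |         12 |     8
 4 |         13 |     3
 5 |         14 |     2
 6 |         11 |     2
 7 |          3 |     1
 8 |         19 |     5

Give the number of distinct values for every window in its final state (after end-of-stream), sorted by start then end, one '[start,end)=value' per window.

[0,5)=1 [5,10)=1 [10,19)=4 [19,24)=1

i=0 t=0 v=8: → [0,5); WM=-1
i=1 t=5 v=5: → [5,10); WM=4
i=2 t=10 v=1: → [10,15); WM=9
i=3 t=12 v=8: → [10,17); WM=11
i=4 t=13 v=3: → [10,18); WM=12
i=5 t=14 v=2: → [10,19); WM=13
i=6 t=11 v=2: → [10,19); WM=13
i=7 t=3 v=1: DROP (t<13-3); WM=13
i=8 t=19 v=5: → [19,24); WM=18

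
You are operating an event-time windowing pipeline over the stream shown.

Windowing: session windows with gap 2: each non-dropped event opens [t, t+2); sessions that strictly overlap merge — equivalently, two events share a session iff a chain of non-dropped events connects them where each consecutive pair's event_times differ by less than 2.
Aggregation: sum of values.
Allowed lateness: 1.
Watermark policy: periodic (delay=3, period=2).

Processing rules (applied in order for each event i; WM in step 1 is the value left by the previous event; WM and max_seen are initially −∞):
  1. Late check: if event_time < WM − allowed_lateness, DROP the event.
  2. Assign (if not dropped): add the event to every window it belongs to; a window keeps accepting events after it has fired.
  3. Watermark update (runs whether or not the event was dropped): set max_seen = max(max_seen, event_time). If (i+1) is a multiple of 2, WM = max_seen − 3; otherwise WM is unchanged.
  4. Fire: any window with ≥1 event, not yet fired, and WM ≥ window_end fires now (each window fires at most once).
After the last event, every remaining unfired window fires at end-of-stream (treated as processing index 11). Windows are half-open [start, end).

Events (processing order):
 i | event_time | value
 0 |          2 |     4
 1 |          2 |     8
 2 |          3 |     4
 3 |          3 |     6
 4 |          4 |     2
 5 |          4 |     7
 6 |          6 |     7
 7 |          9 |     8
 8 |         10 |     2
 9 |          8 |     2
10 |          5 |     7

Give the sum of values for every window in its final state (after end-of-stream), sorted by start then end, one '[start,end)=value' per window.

[2,6)=31 [6,8)=7 [8,12)=12

i=0 t=2 v=4: → [2,4); WM=−∞
i=1 t=2 v=8: → [2,4); WM=-1
i=2 t=3 v=4: → [2,5); WM=-1
i=3 t=3 v=6: → [2,5); WM=0
i=4 t=4 v=2: → [2,6); WM=0
i=5 t=4 v=7: → [2,6); WM=1
i=6 t=6 v=7: → [6,8); WM=1
i=7 t=9 v=8: → [9,11); WM=6
i=8 t=10 v=2: → [9,12); WM=6
i=9 t=8 v=2: → [8,12); WM=7
i=10 t=5 v=7: DROP (t<7-1); WM=7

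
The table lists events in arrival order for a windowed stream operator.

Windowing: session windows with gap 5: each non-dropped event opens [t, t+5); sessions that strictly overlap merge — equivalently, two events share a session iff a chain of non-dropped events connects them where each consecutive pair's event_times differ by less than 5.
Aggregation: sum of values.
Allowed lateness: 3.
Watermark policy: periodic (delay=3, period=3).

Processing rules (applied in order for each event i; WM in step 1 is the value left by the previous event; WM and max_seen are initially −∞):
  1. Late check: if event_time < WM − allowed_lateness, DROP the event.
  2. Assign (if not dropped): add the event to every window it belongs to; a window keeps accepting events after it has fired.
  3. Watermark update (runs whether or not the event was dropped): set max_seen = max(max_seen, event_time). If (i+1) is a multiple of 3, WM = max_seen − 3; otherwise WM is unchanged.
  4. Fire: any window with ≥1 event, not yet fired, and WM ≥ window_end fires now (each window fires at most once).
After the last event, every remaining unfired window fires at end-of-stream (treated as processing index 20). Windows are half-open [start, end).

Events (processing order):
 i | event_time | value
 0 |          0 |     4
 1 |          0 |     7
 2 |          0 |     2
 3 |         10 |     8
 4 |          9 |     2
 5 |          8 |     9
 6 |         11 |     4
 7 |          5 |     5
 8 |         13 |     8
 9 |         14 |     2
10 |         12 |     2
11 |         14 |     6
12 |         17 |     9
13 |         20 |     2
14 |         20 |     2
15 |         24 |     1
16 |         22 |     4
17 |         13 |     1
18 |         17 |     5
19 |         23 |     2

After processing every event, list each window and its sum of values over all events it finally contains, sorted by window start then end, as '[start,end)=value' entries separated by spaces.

i=0 t=0 v=4: → [0,5); WM=−∞
i=1 t=0 v=7: → [0,5); WM=−∞
i=2 t=0 v=2: → [0,5); WM=-3
i=3 t=10 v=8: → [10,15); WM=-3
i=4 t=9 v=2: → [9,15); WM=-3
i=5 t=8 v=9: → [8,15); WM=7
i=6 t=11 v=4: → [8,16); WM=7
i=7 t=5 v=5: → [5,16); WM=7
i=8 t=13 v=8: → [5,18); WM=10
i=9 t=14 v=2: → [5,19); WM=10
i=10 t=12 v=2: → [5,19); WM=10
i=11 t=14 v=6: → [5,19); WM=11
i=12 t=17 v=9: → [5,22); WM=11
i=13 t=20 v=2: → [5,25); WM=11
i=14 t=20 v=2: → [5,25); WM=17
i=15 t=24 v=1: → [5,29); WM=17
i=16 t=22 v=4: → [5,29); WM=17
i=17 t=13 v=1: DROP (t<17-3); WM=21
i=18 t=17 v=5: DROP (t<21-3); WM=21
i=19 t=23 v=2: → [5,29); WM=21

[0,5)=13 [5,29)=66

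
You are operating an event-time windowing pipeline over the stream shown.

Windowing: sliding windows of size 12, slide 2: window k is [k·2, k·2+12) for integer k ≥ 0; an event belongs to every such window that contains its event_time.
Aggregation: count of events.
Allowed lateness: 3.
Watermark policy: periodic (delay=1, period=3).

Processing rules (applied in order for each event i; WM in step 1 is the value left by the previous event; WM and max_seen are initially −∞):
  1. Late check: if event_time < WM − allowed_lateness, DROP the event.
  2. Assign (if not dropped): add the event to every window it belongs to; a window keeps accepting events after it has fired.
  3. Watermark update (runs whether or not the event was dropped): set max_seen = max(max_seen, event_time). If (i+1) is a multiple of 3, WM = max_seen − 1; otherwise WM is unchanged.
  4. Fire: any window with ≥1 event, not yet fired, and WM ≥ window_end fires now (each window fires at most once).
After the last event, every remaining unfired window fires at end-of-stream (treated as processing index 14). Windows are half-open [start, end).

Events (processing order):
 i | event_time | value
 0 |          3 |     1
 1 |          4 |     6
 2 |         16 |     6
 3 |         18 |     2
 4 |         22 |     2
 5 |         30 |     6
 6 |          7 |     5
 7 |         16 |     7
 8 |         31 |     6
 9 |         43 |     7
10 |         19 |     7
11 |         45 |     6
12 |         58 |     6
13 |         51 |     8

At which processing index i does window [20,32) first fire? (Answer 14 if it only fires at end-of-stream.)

i=0 t=3 v=1: → [2,14),[0,12); WM=−∞
i=1 t=4 v=6: → [4,16),[2,14),[0,12); WM=−∞
i=2 t=16 v=6: → [16,28),[14,26),[12,24),[10,22),[8,20),[6,18); WM=15; [0,12) fires=2 [2,14) fires=2
i=3 t=18 v=2: → [18,30),[16,28),[14,26),[12,24),[10,22),[8,20); WM=15
i=4 t=22 v=2: → [22,34),[20,32),[18,30),[16,28),[14,26),[12,24); WM=15
i=5 t=30 v=6: → [30,42),[28,40),[26,38),[24,36),[22,34),[20,32); WM=29; [4,16) fires=1 [6,18) fires=1 [8,20) fires=2 [10,22) fires=2 [12,24) fires=3 [14,26) fires=3 [16,28) fires=3
i=6 t=7 v=5: DROP (t<29-3); WM=29
i=7 t=16 v=7: DROP (t<29-3); WM=29
i=8 t=31 v=6: → [30,42),[28,40),[26,38),[24,36),[22,34),[20,32); WM=30; [18,30) fires=2
i=9 t=43 v=7: → [42,54),[40,52),[38,50),[36,48),[34,46),[32,44); WM=30
i=10 t=19 v=7: DROP (t<30-3); WM=30
i=11 t=45 v=6: → [44,56),[42,54),[40,52),[38,50),[36,48),[34,46); WM=44; [20,32) fires=3 [22,34) fires=3 [24,36) fires=2 [26,38) fires=2 [28,40) fires=2 [30,42) fires=2 [32,44) fires=1
i=12 t=58 v=6: → [58,70),[56,68),[54,66),[52,64),[50,62),[48,60); WM=44
i=13 t=51 v=8: → [50,62),[48,60),[46,58),[44,56),[42,54),[40,52); WM=44

11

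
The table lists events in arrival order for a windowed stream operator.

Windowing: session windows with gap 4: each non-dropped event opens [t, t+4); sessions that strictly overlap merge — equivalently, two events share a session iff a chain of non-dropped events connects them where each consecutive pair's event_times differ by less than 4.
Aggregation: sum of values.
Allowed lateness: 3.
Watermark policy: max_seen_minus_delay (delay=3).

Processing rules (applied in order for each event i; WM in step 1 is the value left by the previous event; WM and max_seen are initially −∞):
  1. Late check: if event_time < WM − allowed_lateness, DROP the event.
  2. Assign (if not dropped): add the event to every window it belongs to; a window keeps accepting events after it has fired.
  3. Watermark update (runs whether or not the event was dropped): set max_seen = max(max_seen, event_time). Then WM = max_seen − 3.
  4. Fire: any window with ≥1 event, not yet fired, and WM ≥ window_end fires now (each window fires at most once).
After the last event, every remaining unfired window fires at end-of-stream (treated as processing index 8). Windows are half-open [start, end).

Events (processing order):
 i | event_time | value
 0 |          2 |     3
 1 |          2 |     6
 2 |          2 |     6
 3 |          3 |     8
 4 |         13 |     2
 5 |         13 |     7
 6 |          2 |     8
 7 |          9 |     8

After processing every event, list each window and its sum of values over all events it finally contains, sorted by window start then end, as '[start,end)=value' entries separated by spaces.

i=0 t=2 v=3: → [2,6); WM=-1
i=1 t=2 v=6: → [2,6); WM=-1
i=2 t=2 v=6: → [2,6); WM=-1
i=3 t=3 v=8: → [2,7); WM=0
i=4 t=13 v=2: → [13,17); WM=10
i=5 t=13 v=7: → [13,17); WM=10
i=6 t=2 v=8: DROP (t<10-3); WM=10
i=7 t=9 v=8: → [9,13); WM=10

[2,7)=23 [9,13)=8 [13,17)=9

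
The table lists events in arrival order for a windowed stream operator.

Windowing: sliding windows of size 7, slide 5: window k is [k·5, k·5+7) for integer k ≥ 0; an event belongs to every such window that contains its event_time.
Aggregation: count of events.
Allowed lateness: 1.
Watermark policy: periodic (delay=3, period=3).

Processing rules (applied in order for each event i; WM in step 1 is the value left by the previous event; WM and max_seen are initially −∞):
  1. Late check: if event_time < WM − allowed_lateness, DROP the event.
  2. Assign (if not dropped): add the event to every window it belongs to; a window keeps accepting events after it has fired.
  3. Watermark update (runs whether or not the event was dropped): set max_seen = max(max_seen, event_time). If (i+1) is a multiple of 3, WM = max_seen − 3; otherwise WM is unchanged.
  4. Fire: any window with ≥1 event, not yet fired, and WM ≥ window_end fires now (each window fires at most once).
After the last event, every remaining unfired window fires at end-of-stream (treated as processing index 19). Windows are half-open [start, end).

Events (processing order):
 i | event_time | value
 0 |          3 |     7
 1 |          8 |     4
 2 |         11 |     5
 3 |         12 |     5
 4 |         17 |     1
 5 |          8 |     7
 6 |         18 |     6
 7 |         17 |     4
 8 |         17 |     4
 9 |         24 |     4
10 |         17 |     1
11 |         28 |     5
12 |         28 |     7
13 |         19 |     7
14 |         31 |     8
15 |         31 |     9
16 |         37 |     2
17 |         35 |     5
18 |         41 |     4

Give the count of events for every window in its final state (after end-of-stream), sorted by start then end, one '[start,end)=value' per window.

i=0 t=3 v=7: → [0,7); WM=−∞
i=1 t=8 v=4: → [5,12); WM=−∞
i=2 t=11 v=5: → [10,17),[5,12); WM=8; [0,7) fires=1
i=3 t=12 v=5: → [10,17); WM=8
i=4 t=17 v=1: → [15,22); WM=8
i=5 t=8 v=7: → [5,12); WM=14; [5,12) fires=3
i=6 t=18 v=6: → [15,22); WM=14
i=7 t=17 v=4: → [15,22); WM=14
i=8 t=17 v=4: → [15,22); WM=15
i=9 t=24 v=4: → [20,27); WM=15
i=10 t=17 v=1: → [15,22); WM=15
i=11 t=28 v=5: → [25,32); WM=25; [10,17) fires=2 [15,22) fires=5
i=12 t=28 v=7: → [25,32); WM=25
i=13 t=19 v=7: DROP (t<25-1); WM=25
i=14 t=31 v=8: → [30,37),[25,32); WM=28; [20,27) fires=1
i=15 t=31 v=9: → [30,37),[25,32); WM=28
i=16 t=37 v=2: → [35,42); WM=28
i=17 t=35 v=5: → [35,42),[30,37); WM=34; [25,32) fires=4
i=18 t=41 v=4: → [40,47),[35,42); WM=34

[0,7)=1 [5,12)=3 [10,17)=2 [15,22)=5 [20,27)=1 [25,32)=4 [30,37)=3 [35,42)=3 [40,47)=1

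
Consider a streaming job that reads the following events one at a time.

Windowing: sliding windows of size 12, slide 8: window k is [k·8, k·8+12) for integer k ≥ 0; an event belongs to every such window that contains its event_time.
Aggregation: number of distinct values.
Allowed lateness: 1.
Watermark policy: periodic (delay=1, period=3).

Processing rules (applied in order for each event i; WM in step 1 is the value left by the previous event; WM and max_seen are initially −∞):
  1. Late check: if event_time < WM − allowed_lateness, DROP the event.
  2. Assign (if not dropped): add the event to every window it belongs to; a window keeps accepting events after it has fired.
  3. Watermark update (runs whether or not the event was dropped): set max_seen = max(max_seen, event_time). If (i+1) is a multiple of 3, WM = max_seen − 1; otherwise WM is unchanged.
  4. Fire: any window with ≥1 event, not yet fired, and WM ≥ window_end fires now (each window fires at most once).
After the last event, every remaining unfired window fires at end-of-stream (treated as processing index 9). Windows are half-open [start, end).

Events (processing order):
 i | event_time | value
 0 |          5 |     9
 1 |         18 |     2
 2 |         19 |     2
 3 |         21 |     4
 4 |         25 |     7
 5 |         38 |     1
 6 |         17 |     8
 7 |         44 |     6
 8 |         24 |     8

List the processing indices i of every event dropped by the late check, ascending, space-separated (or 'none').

6 8

i=0 t=5 v=9: → [0,12); WM=−∞
i=1 t=18 v=2: → [16,28),[8,20); WM=−∞
i=2 t=19 v=2: → [16,28),[8,20); WM=18; [0,12) fires=1
i=3 t=21 v=4: → [16,28); WM=18
i=4 t=25 v=7: → [24,36),[16,28); WM=18
i=5 t=38 v=1: → [32,44); WM=37; [8,20) fires=1 [16,28) fires=3 [24,36) fires=1
i=6 t=17 v=8: DROP (t<37-1); WM=37
i=7 t=44 v=6: → [40,52); WM=37
i=8 t=24 v=8: DROP (t<37-1); WM=43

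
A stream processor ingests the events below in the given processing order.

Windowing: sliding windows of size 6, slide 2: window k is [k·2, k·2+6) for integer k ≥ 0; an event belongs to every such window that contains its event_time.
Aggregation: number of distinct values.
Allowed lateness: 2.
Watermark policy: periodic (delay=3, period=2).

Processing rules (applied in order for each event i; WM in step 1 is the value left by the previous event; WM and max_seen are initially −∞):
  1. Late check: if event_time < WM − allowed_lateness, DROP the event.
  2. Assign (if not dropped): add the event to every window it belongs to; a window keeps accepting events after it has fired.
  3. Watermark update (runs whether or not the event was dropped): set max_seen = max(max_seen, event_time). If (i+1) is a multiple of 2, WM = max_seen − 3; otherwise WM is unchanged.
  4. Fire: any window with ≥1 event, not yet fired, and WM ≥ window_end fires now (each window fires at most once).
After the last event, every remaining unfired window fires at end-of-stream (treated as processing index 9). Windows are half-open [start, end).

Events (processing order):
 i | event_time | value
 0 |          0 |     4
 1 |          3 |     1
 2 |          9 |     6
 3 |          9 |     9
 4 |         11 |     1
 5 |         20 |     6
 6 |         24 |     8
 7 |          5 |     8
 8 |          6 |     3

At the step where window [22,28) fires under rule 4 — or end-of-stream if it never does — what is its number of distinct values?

1

i=0 t=0 v=4: → [0,6); WM=−∞
i=1 t=3 v=1: → [2,8),[0,6); WM=0
i=2 t=9 v=6: → [8,14),[6,12),[4,10); WM=0
i=3 t=9 v=9: → [8,14),[6,12),[4,10); WM=6; [0,6) fires=2
i=4 t=11 v=1: → [10,16),[8,14),[6,12); WM=6
i=5 t=20 v=6: → [20,26),[18,24),[16,22); WM=17; [2,8) fires=1 [4,10) fires=2 [6,12) fires=3 [8,14) fires=3 [10,16) fires=1
i=6 t=24 v=8: → [24,30),[22,28),[20,26); WM=17
i=7 t=5 v=8: DROP (t<17-2); WM=21
i=8 t=6 v=3: DROP (t<21-2); WM=21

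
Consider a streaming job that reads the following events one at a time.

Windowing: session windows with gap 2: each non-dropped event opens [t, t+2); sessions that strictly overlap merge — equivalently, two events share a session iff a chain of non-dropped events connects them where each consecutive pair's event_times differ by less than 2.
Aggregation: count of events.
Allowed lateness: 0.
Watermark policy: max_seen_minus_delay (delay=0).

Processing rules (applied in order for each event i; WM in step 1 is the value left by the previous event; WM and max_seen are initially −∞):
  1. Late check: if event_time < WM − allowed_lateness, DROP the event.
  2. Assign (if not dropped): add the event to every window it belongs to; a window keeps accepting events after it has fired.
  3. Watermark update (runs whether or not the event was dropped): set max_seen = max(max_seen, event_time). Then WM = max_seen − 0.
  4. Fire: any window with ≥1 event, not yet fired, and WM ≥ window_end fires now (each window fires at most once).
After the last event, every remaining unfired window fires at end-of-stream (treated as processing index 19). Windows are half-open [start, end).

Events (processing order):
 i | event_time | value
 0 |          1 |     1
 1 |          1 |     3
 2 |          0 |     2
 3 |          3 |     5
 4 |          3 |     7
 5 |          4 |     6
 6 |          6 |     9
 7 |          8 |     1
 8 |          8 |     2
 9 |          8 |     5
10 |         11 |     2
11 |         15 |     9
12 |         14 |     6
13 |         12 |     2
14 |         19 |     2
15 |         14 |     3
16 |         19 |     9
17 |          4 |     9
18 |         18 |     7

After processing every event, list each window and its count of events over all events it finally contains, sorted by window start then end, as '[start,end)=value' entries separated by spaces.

[1,3)=2 [3,6)=3 [6,8)=1 [8,10)=3 [11,13)=1 [15,17)=1 [19,21)=2

i=0 t=1 v=1: → [1,3); WM=1
i=1 t=1 v=3: → [1,3); WM=1
i=2 t=0 v=2: DROP (t<1-0); WM=1
i=3 t=3 v=5: → [3,5); WM=3
i=4 t=3 v=7: → [3,5); WM=3
i=5 t=4 v=6: → [3,6); WM=4
i=6 t=6 v=9: → [6,8); WM=6
i=7 t=8 v=1: → [8,10); WM=8
i=8 t=8 v=2: → [8,10); WM=8
i=9 t=8 v=5: → [8,10); WM=8
i=10 t=11 v=2: → [11,13); WM=11
i=11 t=15 v=9: → [15,17); WM=15
i=12 t=14 v=6: DROP (t<15-0); WM=15
i=13 t=12 v=2: DROP (t<15-0); WM=15
i=14 t=19 v=2: → [19,21); WM=19
i=15 t=14 v=3: DROP (t<19-0); WM=19
i=16 t=19 v=9: → [19,21); WM=19
i=17 t=4 v=9: DROP (t<19-0); WM=19
i=18 t=18 v=7: DROP (t<19-0); WM=19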